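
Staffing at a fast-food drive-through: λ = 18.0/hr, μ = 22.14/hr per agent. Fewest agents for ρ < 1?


Stability requires cμ > λ ⇔ c > λ/μ.
λ/μ = 18.0/22.14 = 0.8130
Minimum integer c = ⌊0.8130⌋ + 1 = 1
Check: 1·22.14 = 22.14 > 18.0, while 0·22.14 = 0.00 ≤ 18.0

Final: 1 servers


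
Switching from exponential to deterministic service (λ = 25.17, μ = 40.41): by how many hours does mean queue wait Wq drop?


ρ = 25.17/40.41 = 0.6229
Wq(M/M/1) = ρ/(μ−λ) = 0.6229/15.24 = 0.04087 hr
Wq(M/D/1) = ρ/(2(μ−λ)) = 0.02044 hr
Savings = 0.04087 − 0.02044 = 0.02044 hr

Final: 0.02044 hr


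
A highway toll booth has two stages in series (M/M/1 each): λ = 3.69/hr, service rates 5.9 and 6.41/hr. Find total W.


Each node sees arrival rate λ = 3.69/hr (tandem ⇒ throughput preserved).
W₁ = 1/(μ₁−λ) = 1/(5.9−3.69) = 0.45249 hr
W₂ = 1/(μ₂−λ) = 1/(6.41−3.69) = 0.36765 hr
W_total = W₁ + W₂ = 0.45249 + 0.36765 = 0.82014 hr

Final: 0.82014 hr


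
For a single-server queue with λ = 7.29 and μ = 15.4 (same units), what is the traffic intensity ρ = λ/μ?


ρ = λ/μ = 7.29/15.4 = 0.4734

Final: 0.4734


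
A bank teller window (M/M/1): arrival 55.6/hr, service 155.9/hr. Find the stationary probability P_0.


ρ = 55.6/155.9 = 0.3566
P_n = (1−ρ)·ρ^n = (1 − 0.3566)·0.3566^0 = 0.6434·1.000000 = 0.643361

Final: 0.643361


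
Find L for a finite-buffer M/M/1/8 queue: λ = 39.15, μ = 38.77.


ρ = 39.15/38.77 = 1.0098
L = ρ[1 − (K+1)ρ^K + Kρ^(K+1)] / [(1−ρ)(1−ρ^(K+1))]
Numerator: 1.0098·(1 − 9·1.081154 + 8·1.091751) = 0.003656
Denominator: (-0.009801)·(-0.091751) = 0.0008993
L = 0.003656/0.0008993 = 4.0650

Final: 4.0650


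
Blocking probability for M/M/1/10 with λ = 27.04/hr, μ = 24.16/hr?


ρ = λ/μ = 27.04/24.16 = 1.1192
P_K = (1−ρ)ρ^K/(1−ρ^(K+1)) = (-0.1192·3.083881)/(1 − 3.451496)
= -0.367615/-2.451496 = 0.149955

Final: 0.149955


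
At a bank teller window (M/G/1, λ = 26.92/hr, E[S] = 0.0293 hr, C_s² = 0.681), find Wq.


ρ = λ·E[S] = 26.92·0.0293 = 0.7888
E[S²] = E[S]²(1+C_s²) = 0.0293²·(1+0.681) = 0.001443
Wq = λ·E[S²]/(2(1−ρ)) = 26.92·0.001443/(2·0.2112) = 0.09195 hr

Final: 0.09195 hr


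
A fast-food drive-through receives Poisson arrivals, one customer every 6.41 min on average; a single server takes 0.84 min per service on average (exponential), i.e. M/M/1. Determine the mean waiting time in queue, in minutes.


λ = 60/6.41 = 9.3604 /hr
μ = 60/0.84 = 71.4286 /hr
ρ = λ/μ = 9.3604/71.4286 = 0.1310
Wq = ρ/(μ−λ) = 0.1310/(71.4286−9.3604) = 0.002111 hr
In minutes: 0.002111·60 = 0.1267 min

Final: 0.1267 min


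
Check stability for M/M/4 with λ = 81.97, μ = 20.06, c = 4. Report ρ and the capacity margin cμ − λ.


Total capacity cμ = 4·20.06 = 80.24/hr
ρ = λ/(cμ) = 81.97/80.24 = 1.0216
Stable ⇔ ρ < 1: NO
Spare capacity = cμ − λ = 80.24 − 81.97 = -1.73/hr

Final: ρ = 1.0216; unstable; margin = -1.73/hr


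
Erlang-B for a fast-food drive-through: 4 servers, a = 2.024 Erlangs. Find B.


B(c,a) = (a^c/c!) / Σ_{k=0}^{c} a^k/k!
a^4/4! = 0.699247
Σ terms (k=0..4): 1.00000 + 2.02400 + 2.04829 + 1.38191 + 0.69925 = 7.153447
B = 0.699247/7.153447 = 0.097750

Final: 0.097750


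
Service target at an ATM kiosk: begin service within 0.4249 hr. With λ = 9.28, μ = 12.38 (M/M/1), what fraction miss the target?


ρ = 9.28/12.38 = 0.7496
P(Wq > t) = ρ·e^{−(μ−λ)t} = 0.7496·e^{−1.3172}
= 0.7496·0.267887 = 0.200807

Final: 0.200807


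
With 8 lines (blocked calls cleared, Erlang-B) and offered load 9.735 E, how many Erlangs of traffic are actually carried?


B(8,9.735) = 0.325750 (Erlang-B)
Carried load = a(1 − B) = 9.735·(1 − 0.325750) = 9.735·0.674250 = 6.5638 E

Final: 6.5638 Erlangs


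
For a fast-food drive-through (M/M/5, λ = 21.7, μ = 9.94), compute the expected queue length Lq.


a = λ/μ = 2.1831; ρ = a/5 = 0.4366
P₀ = 0.111358
Lq = P₀·a^c·ρ / (c!·(1−ρ)²) = 0.111358·49.58688·0.4366/(120·0.31740)
= 0.06330

Final: 0.06330


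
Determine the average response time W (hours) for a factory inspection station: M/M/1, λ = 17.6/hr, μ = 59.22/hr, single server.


W = 1/(μ−λ) = 1/(59.22 − 17.6) = 1/41.62 = 0.02403 hr

Final: 0.02403 hr


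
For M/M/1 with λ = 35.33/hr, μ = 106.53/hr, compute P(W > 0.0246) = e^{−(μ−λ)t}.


W ~ Exponential(μ−λ) for M/M/1.
μ − λ = 106.53 − 35.33 = 71.2000
P(W > t) = e^{−(μ−λ)t} = e^{−1.7515} = 0.173510

Final: 0.173510


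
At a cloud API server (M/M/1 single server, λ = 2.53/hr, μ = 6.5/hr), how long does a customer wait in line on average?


ρ = 2.53/6.5 = 0.3892
Wq = ρ/(μ−λ) = 0.3892/(6.5 − 2.53) = 0.3892/3.97 = 0.09804 hr

Final: 0.09804 hr


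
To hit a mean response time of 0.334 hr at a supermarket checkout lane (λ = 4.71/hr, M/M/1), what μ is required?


W = 1/(μ−λ) ⇒ μ − λ = 1/W = 1/0.334 = 2.9940
μ = λ + 1/W = 4.71 + 2.9940 = 7.7040 per hr

Final: 7.7040 /hr


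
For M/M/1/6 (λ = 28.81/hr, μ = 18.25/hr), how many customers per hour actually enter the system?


ρ = 1.5786; P_K = (1−ρ)ρ^6/(1−ρ^7) = 0.382182
λ_eff = λ(1 − P_K) = 28.81·(1 − 0.382182) = 28.81·0.617818 = 17.7993 /hr

Final: 17.7993 /hr


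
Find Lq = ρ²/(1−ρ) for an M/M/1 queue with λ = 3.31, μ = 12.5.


ρ = 3.31/12.5 = 0.2648
Lq = ρ²/(1−ρ) = 0.07012/0.7352 = 0.09537

Final: 0.09537


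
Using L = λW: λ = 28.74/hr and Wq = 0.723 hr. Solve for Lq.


Lq = λWq = 28.74·0.723 = 20.7790

Final: 20.7790


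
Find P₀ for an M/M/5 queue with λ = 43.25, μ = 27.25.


a = λ/μ = 43.25/27.25 = 1.5872; ρ = a/c = 0.3174
Σ_{k=0}^{4} a^k/k! (terms k=0..4) = 1.00000 + 1.58716 + 1.25953 + 0.66636 + 0.26440 = 4.77745
Tail: a^5/(5!(1−ρ)) = 10.07159/(120·0.6826) = 0.12296
P₀ = 1/(4.77745 + 0.12296) = 1/4.90041 = 0.204065

Final: 0.204065


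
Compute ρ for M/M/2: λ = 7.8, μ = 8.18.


ρ = λ/(cμ) = 7.8/(2·8.18) = 7.8/16.36 = 0.4768

Final: 0.4768


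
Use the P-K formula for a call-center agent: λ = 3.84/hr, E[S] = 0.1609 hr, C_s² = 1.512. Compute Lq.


ρ = λ·E[S] = 3.84·0.1609 = 0.6179
Lq = ρ²(1+C_s²)/(2(1−ρ)) = 0.3817·(1+1.512)/(2·0.3821)
= 0.3817·2.5120/0.7643 = 1.25469

Final: 1.25469


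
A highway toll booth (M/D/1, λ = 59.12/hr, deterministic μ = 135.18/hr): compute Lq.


ρ = 59.12/135.18 = 0.4373
M/D/1: Lq = ρ²/(2(1−ρ)) = 0.1913/(2·0.5627) = 0.16997

Final: 0.16997


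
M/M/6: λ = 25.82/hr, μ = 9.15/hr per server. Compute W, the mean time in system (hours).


a = 2.8219; ρ = 0.4703; P₀ = 0.058805
Lq = P₀·a^c·ρ/(c!(1−ρ)²) = 0.06912
Wq = Lq/λ = 0.06912/25.82 = 0.002677 hr
W = Wq + 1/μ = 0.002677 + 0.10929 = 0.11197 hr

Final: 0.11197 hr


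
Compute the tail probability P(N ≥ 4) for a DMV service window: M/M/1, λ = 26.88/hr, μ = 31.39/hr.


ρ = 26.88/31.39 = 0.8563
P(N ≥ n) = ρ^n = 0.8563^4 = 0.537715

Final: 0.537715


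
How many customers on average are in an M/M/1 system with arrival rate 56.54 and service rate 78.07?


ρ = λ/μ = 56.54/78.07 = 0.7242
L = ρ/(1−ρ) = 0.7242/(1 − 0.7242) = 0.7242/0.2758 = 2.6261

Final: 2.6261


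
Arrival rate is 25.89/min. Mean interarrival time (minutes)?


Mean interarrival time = 1/λ = 1/25.89 minute = 0.03862 minute
In minutes: 0.03862 × 1 = 0.03862 min

Final: 0.03862 min


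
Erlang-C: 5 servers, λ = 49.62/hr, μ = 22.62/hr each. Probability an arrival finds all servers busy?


a = λ/μ = 2.1936; ρ = a/5 = 0.4387
P₀ = 0.110157 (from M/M/c formula)
C(c,a) = [a^c/(c!(1−ρ))]·P₀ = [50.79498/(120·0.5613)]·0.110157
= 0.75416·0.110157 = 0.083076

Final: 0.083076


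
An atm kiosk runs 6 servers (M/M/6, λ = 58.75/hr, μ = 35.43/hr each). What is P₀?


a = λ/μ = 58.75/35.43 = 1.6582; ρ = a/c = 0.2764
Σ_{k=0}^{5} a^k/k! (terms k=0..5) = 1.00000 + 1.65820 + 1.37481 + 0.75990 + 0.31502 + 0.10447 = 5.21241
Tail: a^6/(6!(1−ρ)) = 20.78836/(720·0.7236) = 0.03990
P₀ = 1/(5.21241 + 0.03990) = 1/5.25231 = 0.190393

Final: 0.190393


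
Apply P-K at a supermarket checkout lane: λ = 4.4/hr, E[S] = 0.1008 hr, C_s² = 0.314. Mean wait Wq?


ρ = λ·E[S] = 4.4·0.1008 = 0.4435
E[S²] = E[S]²(1+C_s²) = 0.1008²·(1+0.314) = 0.013351
Wq = λ·E[S²]/(2(1−ρ)) = 4.4·0.013351/(2·0.5565) = 0.05278 hr

Final: 0.05278 hr


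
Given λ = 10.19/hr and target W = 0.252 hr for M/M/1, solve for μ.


W = 1/(μ−λ) ⇒ μ − λ = 1/W = 1/0.252 = 3.9683
μ = λ + 1/W = 10.19 + 3.9683 = 14.1583 per hr

Final: 14.1583 /hr


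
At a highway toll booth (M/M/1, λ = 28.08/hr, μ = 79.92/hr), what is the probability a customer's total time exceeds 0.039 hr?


W ~ Exponential(μ−λ) for M/M/1.
μ − λ = 79.92 − 28.08 = 51.8400
P(W > t) = e^{−(μ−λ)t} = e^{−2.0218} = 0.132422

Final: 0.132422


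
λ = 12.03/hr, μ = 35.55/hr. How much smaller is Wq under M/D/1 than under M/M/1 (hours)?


ρ = 12.03/35.55 = 0.3384
Wq(M/M/1) = ρ/(μ−λ) = 0.3384/23.52 = 0.01439 hr
Wq(M/D/1) = ρ/(2(μ−λ)) = 0.007194 hr
Savings = 0.01439 − 0.007194 = 0.007194 hr

Final: 0.007194 hr


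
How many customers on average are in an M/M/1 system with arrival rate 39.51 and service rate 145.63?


ρ = λ/μ = 39.51/145.63 = 0.2713
L = ρ/(1−ρ) = 0.2713/(1 − 0.2713) = 0.2713/0.7287 = 0.3723

Final: 0.3723


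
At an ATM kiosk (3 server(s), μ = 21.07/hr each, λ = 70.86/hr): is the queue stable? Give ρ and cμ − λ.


Total capacity cμ = 3·21.07 = 63.21/hr
ρ = λ/(cμ) = 70.86/63.21 = 1.1210
Stable ⇔ ρ < 1: NO
Spare capacity = cμ − λ = 63.21 − 70.86 = -7.65/hr

Final: ρ = 1.1210; unstable; margin = -7.65/hr


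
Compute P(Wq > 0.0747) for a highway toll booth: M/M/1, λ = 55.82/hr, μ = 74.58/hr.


ρ = 55.82/74.58 = 0.7485
P(Wq > t) = ρ·e^{−(μ−λ)t} = 0.7485·e^{−1.4014}
= 0.7485·0.246259 = 0.184314

Final: 0.184314


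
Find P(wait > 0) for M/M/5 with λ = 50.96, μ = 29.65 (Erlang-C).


a = λ/μ = 1.7187; ρ = a/5 = 0.3437
P₀ = 0.178701 (from M/M/c formula)
C(c,a) = [a^c/(c!(1−ρ))]·P₀ = [14.99766/(120·0.6563)]·0.178701
= 0.19044·0.178701 = 0.034033

Final: 0.034033


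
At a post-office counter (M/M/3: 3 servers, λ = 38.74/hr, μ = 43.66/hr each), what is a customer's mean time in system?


a = 0.8873; ρ = 0.2958; P₀ = 0.408780
Lq = P₀·a^c·ρ/(c!(1−ρ)²) = 0.02839
Wq = Lq/λ = 0.02839/38.74 = 0.0007327 hr
W = Wq + 1/μ = 0.0007327 + 0.02290 = 0.02364 hr

Final: 0.02364 hr


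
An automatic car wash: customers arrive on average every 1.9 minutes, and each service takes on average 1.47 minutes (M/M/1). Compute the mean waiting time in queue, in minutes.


λ = 60/1.9 = 31.5789 /hr
μ = 60/1.47 = 40.8163 /hr
ρ = λ/μ = 31.5789/40.8163 = 0.7737
Wq = ρ/(μ−λ) = 0.7737/(40.8163−31.5789) = 0.08376 hr
In minutes: 0.08376·60 = 5.025 min

Final: 5.025 min


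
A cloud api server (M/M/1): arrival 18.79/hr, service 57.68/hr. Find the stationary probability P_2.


ρ = 18.79/57.68 = 0.3258
P_n = (1−ρ)·ρ^n = (1 − 0.3258)·0.3258^2 = 0.6742·0.106121 = 0.071551

Final: 0.071551


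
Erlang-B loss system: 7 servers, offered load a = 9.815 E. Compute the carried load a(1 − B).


B(7,9.815) = 0.400694 (Erlang-B)
Carried load = a(1 − B) = 9.815·(1 − 0.400694) = 9.815·0.599306 = 5.8822 E

Final: 5.8822 Erlangs


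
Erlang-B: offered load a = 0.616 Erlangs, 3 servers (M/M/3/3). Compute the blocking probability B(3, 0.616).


B(c,a) = (a^c/c!) / Σ_{k=0}^{c} a^k/k!
a^3/3! = 0.038957
Σ terms (k=0..3): 1.00000 + 0.61600 + 0.18973 + 0.03896 = 1.844685
B = 0.038957/1.844685 = 0.021119

Final: 0.021119


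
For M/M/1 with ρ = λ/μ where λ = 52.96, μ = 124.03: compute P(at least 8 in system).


ρ = 52.96/124.03 = 0.4270
P(N ≥ n) = ρ^n = 0.4270^8 = 0.001105

Final: 0.001105


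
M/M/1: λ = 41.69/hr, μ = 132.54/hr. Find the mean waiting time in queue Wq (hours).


ρ = 41.69/132.54 = 0.3145
Wq = ρ/(μ−λ) = 0.3145/(132.54 − 41.69) = 0.3145/90.85 = 0.003462 hr

Final: 0.003462 hr


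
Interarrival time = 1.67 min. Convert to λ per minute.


λ = 1/(interarrival time) in consistent units.
1 minute = 1 min, so λ = 1/1.67 = 0.5988 per minute

Final: 0.5988 /min


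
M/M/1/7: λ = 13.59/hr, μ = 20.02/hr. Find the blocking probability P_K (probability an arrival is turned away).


ρ = λ/μ = 13.59/20.02 = 0.6788
P_K = (1−ρ)ρ^K/(1−ρ^(K+1)) = (0.3212·0.066418)/(1 − 0.045086)
= 0.021332/0.954914 = 0.022339

Final: 0.022339


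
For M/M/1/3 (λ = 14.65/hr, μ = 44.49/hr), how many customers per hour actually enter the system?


ρ = 0.3293; P_K = (1−ρ)ρ^3/(1−ρ^4) = 0.024233
λ_eff = λ(1 − P_K) = 14.65·(1 − 0.024233) = 14.65·0.975767 = 14.2950 /hr

Final: 14.2950 /hr


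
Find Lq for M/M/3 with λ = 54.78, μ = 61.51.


a = λ/μ = 0.8906; ρ = a/3 = 0.2969
P₀ = 0.407400
Lq = P₀·a^c·ρ / (c!·(1−ρ)²) = 0.407400·0.70636·0.2969/(6·0.49440)
= 0.02880

Final: 0.02880


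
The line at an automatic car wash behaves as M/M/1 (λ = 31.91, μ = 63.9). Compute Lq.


ρ = 31.91/63.9 = 0.4994
Lq = ρ²/(1−ρ) = 0.2494/0.5006 = 0.4981

Final: 0.4981


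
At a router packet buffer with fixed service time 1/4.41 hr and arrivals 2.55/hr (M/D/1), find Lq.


ρ = 2.55/4.41 = 0.5782
M/D/1: Lq = ρ²/(2(1−ρ)) = 0.3344/(2·0.4218) = 0.39637

Final: 0.39637


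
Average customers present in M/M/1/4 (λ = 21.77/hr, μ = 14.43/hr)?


ρ = 21.77/14.43 = 1.5087
L = ρ[1 − (K+1)ρ^K + Kρ^(K+1)] / [(1−ρ)(1−ρ^(K+1))]
Numerator: 1.5087·(1 − 5·5.180461 + 4·7.815567) = 9.595039
Denominator: (-0.5087)·(-6.815567) = 3.466823
L = 9.595039/3.466823 = 2.7677

Final: 2.7677


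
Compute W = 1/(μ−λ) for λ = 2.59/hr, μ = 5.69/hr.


W = 1/(μ−λ) = 1/(5.69 − 2.59) = 1/3.10 = 0.3226 hr

Final: 0.3226 hr


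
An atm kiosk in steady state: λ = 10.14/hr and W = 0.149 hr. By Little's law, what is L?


L = λW = 10.14·0.149 = 1.5109

Final: 1.5109


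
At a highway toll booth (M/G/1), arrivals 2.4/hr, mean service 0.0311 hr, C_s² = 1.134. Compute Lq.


ρ = λ·E[S] = 2.4·0.0311 = 0.07464
Lq = ρ²(1+C_s²)/(2(1−ρ)) = 0.005571·(1+1.134)/(2·0.9254)
= 0.005571·2.1340/1.8507 = 0.006424

Final: 0.006424


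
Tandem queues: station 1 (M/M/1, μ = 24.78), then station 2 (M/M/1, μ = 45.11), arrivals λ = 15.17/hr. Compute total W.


Each node sees arrival rate λ = 15.17/hr (tandem ⇒ throughput preserved).
W₁ = 1/(μ₁−λ) = 1/(24.78−15.17) = 0.10406 hr
W₂ = 1/(μ₂−λ) = 1/(45.11−15.17) = 0.03340 hr
W_total = W₁ + W₂ = 0.10406 + 0.03340 = 0.13746 hr

Final: 0.13746 hr


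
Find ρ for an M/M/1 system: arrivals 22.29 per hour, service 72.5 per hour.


ρ = λ/μ = 22.29/72.5 = 0.3074

Final: 0.3074


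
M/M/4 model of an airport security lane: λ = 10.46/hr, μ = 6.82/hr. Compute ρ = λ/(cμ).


ρ = λ/(cμ) = 10.46/(4·6.82) = 10.46/27.28 = 0.3834

Final: 0.3834


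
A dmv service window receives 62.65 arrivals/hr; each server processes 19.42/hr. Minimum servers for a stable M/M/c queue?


Stability requires cμ > λ ⇔ c > λ/μ.
λ/μ = 62.65/19.42 = 3.2261
Minimum integer c = ⌊3.2261⌋ + 1 = 4
Check: 4·19.42 = 77.68 > 62.65, while 3·19.42 = 58.26 ≤ 62.65

Final: 4 servers


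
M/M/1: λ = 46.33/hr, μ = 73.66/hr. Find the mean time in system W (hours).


W = 1/(μ−λ) = 1/(73.66 − 46.33) = 1/27.33 = 0.03659 hr

Final: 0.03659 hr


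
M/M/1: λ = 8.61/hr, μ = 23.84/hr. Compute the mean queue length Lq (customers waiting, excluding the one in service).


ρ = 8.61/23.84 = 0.3612
Lq = ρ²/(1−ρ) = 0.1304/0.6388 = 0.2042

Final: 0.2042


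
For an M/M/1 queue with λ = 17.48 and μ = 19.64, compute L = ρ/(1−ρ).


ρ = λ/μ = 17.48/19.64 = 0.8900
L = ρ/(1−ρ) = 0.8900/(1 − 0.8900) = 0.8900/0.1100 = 8.0926

Final: 8.0926


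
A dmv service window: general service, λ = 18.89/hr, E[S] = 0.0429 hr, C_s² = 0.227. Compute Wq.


ρ = λ·E[S] = 18.89·0.0429 = 0.8104
E[S²] = E[S]²(1+C_s²) = 0.0429²·(1+0.227) = 0.002258
Wq = λ·E[S²]/(2(1−ρ)) = 18.89·0.002258/(2·0.1896) = 0.11248 hr

Final: 0.11248 hr


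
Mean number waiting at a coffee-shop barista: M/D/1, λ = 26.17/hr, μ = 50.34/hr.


ρ = 26.17/50.34 = 0.5199
M/D/1: Lq = ρ²/(2(1−ρ)) = 0.2703/(2·0.4801) = 0.28144

Final: 0.28144


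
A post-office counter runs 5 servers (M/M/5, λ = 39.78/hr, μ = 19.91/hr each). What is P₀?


a = λ/μ = 39.78/19.91 = 1.9980; ρ = a/c = 0.3996
Σ_{k=0}^{4} a^k/k! (terms k=0..4) = 1.00000 + 1.99799 + 1.99598 + 1.32932 + 0.66399 = 6.98729
Tail: a^5/(5!(1−ρ)) = 31.83960/(120·0.6004) = 0.44192
P₀ = 1/(6.98729 + 0.44192) = 1/7.42921 = 0.134604

Final: 0.134604


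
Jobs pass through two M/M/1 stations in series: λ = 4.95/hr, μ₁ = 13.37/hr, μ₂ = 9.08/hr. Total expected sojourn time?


Each node sees arrival rate λ = 4.95/hr (tandem ⇒ throughput preserved).
W₁ = 1/(μ₁−λ) = 1/(13.37−4.95) = 0.11876 hr
W₂ = 1/(μ₂−λ) = 1/(9.08−4.95) = 0.24213 hr
W_total = W₁ + W₂ = 0.11876 + 0.24213 = 0.36090 hr

Final: 0.36090 hr


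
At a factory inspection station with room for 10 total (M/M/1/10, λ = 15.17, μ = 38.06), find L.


ρ = 15.17/38.06 = 0.3986
L = ρ[1 − (K+1)ρ^K + Kρ^(K+1)] / [(1−ρ)(1−ρ^(K+1))]
Numerator: 0.3986·(1 − 11·0.0001012 + 10·0.00004034) = 0.398298
Denominator: (0.6014)·(0.999960) = 0.601395
L = 0.398298/0.601395 = 0.6623

Final: 0.6623


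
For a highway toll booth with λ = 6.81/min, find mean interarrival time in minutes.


Mean interarrival time = 1/λ = 1/6.81 minute = 0.14684 minute
In minutes: 0.14684 × 1 = 0.1468 min

Final: 0.1468 min


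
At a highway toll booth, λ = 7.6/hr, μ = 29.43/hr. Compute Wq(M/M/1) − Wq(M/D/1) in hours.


ρ = 7.6/29.43 = 0.2582
Wq(M/M/1) = ρ/(μ−λ) = 0.2582/21.83 = 0.01183 hr
Wq(M/D/1) = ρ/(2(μ−λ)) = 0.005915 hr
Savings = 0.01183 − 0.005915 = 0.005915 hr

Final: 0.005915 hr


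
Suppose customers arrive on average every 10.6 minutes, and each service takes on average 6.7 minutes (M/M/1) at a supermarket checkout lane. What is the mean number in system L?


λ = 60/10.6 = 5.6604 /hr
μ = 60/6.7 = 8.9552 /hr
ρ = λ/μ = 5.6604/8.9552 = 0.6321
L = ρ/(1−ρ) = 0.6321/0.3679 = 1.7179

Final: 1.7179


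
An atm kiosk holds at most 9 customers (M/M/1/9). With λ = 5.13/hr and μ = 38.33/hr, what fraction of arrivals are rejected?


ρ = λ/μ = 5.13/38.33 = 0.1338
P_K = (1−ρ)ρ^K/(1−ρ^(K+1)) = (0.8662·0.00000001378)/(1 − 0.000000001844)
= 0.00000001193/1.000000 = 0.00000001193

Final: 0.00000001193


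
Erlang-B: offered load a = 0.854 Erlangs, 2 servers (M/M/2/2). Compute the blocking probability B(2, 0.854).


B(c,a) = (a^c/c!) / Σ_{k=0}^{c} a^k/k!
a^2/2! = 0.364658
Σ terms (k=0..2): 1.00000 + 0.85400 + 0.36466 = 2.218658
B = 0.364658/2.218658 = 0.164360

Final: 0.164360


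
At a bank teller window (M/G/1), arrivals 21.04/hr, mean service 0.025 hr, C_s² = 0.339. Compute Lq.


ρ = λ·E[S] = 21.04·0.025 = 0.5260
Lq = ρ²(1+C_s²)/(2(1−ρ)) = 0.2767·(1+0.339)/(2·0.4740)
= 0.2767·1.3390/0.9480 = 0.39079

Final: 0.39079


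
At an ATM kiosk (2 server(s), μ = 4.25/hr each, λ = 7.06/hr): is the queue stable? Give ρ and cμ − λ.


Total capacity cμ = 2·4.25 = 8.50/hr
ρ = λ/(cμ) = 7.06/8.50 = 0.8306
Stable ⇔ ρ < 1: YES
Spare capacity = cμ − λ = 8.50 − 7.06 = 1.44/hr

Final: ρ = 0.8306; stable; margin = 1.44/hr


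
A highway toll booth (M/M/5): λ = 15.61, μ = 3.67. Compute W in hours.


a = 4.2534; ρ = 0.8507; P₀ = 0.008442
Lq = P₀·a^c·ρ/(c!(1−ρ)²) = 3.73666
Wq = Lq/λ = 3.73666/15.61 = 0.23938 hr
W = Wq + 1/μ = 0.23938 + 0.27248 = 0.51186 hr

Final: 0.51186 hr


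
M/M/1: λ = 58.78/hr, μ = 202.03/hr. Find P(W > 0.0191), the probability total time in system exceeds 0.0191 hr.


W ~ Exponential(μ−λ) for M/M/1.
μ − λ = 202.03 − 58.78 = 143.2500
P(W > t) = e^{−(μ−λ)t} = e^{−2.7361} = 0.064824

Final: 0.064824


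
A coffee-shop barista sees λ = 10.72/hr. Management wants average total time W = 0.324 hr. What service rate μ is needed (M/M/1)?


W = 1/(μ−λ) ⇒ μ − λ = 1/W = 1/0.324 = 3.0864
μ = λ + 1/W = 10.72 + 3.0864 = 13.8064 per hr

Final: 13.8064 /hr


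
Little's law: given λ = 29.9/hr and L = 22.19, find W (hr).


W = L/λ = 22.19/29.9 = 0.7421 hr

Final: 0.7421 hr


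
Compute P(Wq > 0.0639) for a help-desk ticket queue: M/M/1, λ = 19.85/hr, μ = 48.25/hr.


ρ = 19.85/48.25 = 0.4114
P(Wq > t) = ρ·e^{−(μ−λ)t} = 0.4114·e^{−1.8148}
= 0.4114·0.162877 = 0.067007

Final: 0.067007


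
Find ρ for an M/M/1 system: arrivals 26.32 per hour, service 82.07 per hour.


ρ = λ/μ = 26.32/82.07 = 0.3207

Final: 0.3207


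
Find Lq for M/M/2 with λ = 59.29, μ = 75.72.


a = λ/μ = 0.7830; ρ = a/2 = 0.3915
P₀ = 0.437289
Lq = P₀·a^c·ρ / (c!·(1−ρ)²) = 0.437289·0.61311·0.3915/(2·0.37026)
= 0.14175

Final: 0.14175


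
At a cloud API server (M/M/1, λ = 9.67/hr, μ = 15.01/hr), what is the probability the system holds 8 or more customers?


ρ = 9.67/15.01 = 0.6442
P(N ≥ n) = ρ^n = 0.6442^8 = 0.029673

Final: 0.029673


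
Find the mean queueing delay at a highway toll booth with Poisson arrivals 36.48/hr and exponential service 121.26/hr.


ρ = 36.48/121.26 = 0.3008
Wq = ρ/(μ−λ) = 0.3008/(121.26 − 36.48) = 0.3008/84.78 = 0.003548 hr

Final: 0.003548 hr


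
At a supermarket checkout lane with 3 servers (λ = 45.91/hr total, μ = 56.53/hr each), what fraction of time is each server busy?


ρ = λ/(cμ) = 45.91/(3·56.53) = 45.91/169.59 = 0.2707

Final: 0.2707


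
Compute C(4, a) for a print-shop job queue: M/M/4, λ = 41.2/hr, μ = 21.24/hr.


a = λ/μ = 1.9397; ρ = a/4 = 0.4849
P₀ = 0.139224 (from M/M/c formula)
C(c,a) = [a^c/(c!(1−ρ))]·P₀ = [14.15699/(24·0.5151)]·0.139224
= 1.14524·0.139224 = 0.159445

Final: 0.159445


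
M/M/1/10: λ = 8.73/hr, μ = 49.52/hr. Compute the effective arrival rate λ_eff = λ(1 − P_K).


ρ = 0.1763; P_K = (1−ρ)ρ^10/(1−ρ^11) = 0.00000002388
λ_eff = λ(1 − P_K) = 8.73·(1 − 0.00000002388) = 8.73·1.000000 = 8.7300 /hr

Final: 8.7300 /hr


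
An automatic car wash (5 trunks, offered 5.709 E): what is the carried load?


B(5,5.709) = 0.339599 (Erlang-B)
Carried load = a(1 − B) = 5.709·(1 − 0.339599) = 5.709·0.660401 = 3.7702 E

Final: 3.7702 Erlangs


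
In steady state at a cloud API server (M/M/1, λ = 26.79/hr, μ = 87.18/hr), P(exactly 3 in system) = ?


ρ = 26.79/87.18 = 0.3073
P_n = (1−ρ)·ρ^n = (1 − 0.3073)·0.3073^3 = 0.6927·0.029018 = 0.020101

Final: 0.020101


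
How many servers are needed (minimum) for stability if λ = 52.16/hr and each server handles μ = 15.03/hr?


Stability requires cμ > λ ⇔ c > λ/μ.
λ/μ = 52.16/15.03 = 3.4704
Minimum integer c = ⌊3.4704⌋ + 1 = 4
Check: 4·15.03 = 60.12 > 52.16, while 3·15.03 = 45.09 ≤ 52.16

Final: 4 servers


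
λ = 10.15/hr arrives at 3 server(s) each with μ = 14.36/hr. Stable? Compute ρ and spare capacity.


Total capacity cμ = 3·14.36 = 43.08/hr
ρ = λ/(cμ) = 10.15/43.08 = 0.2356
Stable ⇔ ρ < 1: YES
Spare capacity = cμ − λ = 43.08 − 10.15 = 32.93/hr

Final: ρ = 0.2356; stable; margin = 32.93/hr


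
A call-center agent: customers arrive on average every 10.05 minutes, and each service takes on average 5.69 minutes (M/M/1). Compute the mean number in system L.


λ = 60/10.05 = 5.9701 /hr
μ = 60/5.69 = 10.5448 /hr
ρ = λ/μ = 5.9701/10.5448 = 0.5662
L = ρ/(1−ρ) = 0.5662/0.4338 = 1.3050

Final: 1.3050


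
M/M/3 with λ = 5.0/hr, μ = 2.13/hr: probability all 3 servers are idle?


a = λ/μ = 5.0/2.13 = 2.3474; ρ = a/c = 0.7825
Σ_{k=0}^{2} a^k/k! (terms k=0..2) = 1.00000 + 2.34742 + 2.75519 = 6.10260
Tail: a^3/(3!(1−ρ)) = 12.93514/(6·0.2175) = 9.91074
P₀ = 1/(6.10260 + 9.91074) = 1/16.01334 = 0.062448

Final: 0.062448


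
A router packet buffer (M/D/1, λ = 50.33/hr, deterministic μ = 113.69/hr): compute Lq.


ρ = 50.33/113.69 = 0.4427
M/D/1: Lq = ρ²/(2(1−ρ)) = 0.1960/(2·0.5573) = 0.17583

Final: 0.17583


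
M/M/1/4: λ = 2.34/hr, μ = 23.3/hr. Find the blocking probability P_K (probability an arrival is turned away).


ρ = λ/μ = 2.34/23.3 = 0.1004
P_K = (1−ρ)ρ^K/(1−ρ^(K+1)) = (0.8996·0.0001017)/(1 − 0.00001022)
= 0.00009151/0.999990 = 0.00009151

Final: 0.00009151


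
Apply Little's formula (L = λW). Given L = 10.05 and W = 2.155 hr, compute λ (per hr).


λ = L/W = 10.05/2.155 = 4.6636 /hr

Final: 4.6636 /hr


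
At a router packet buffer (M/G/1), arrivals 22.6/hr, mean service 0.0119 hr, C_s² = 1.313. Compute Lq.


ρ = λ·E[S] = 22.6·0.0119 = 0.2689
Lq = ρ²(1+C_s²)/(2(1−ρ)) = 0.07233·(1+1.313)/(2·0.7311)
= 0.07233·2.3130/1.4621 = 0.11442

Final: 0.11442


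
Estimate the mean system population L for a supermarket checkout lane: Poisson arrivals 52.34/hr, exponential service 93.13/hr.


ρ = λ/μ = 52.34/93.13 = 0.5620
L = ρ/(1−ρ) = 0.5620/(1 − 0.5620) = 0.5620/0.4380 = 1.2832

Final: 1.2832


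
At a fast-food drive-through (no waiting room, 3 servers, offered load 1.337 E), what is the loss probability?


B(c,a) = (a^c/c!) / Σ_{k=0}^{c} a^k/k!
a^3/3! = 0.398330
Σ terms (k=0..3): 1.00000 + 1.33700 + 0.89378 + 0.39833 = 3.629114
B = 0.398330/3.629114 = 0.109760

Final: 0.109760


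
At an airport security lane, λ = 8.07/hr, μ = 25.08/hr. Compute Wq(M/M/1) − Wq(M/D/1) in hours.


ρ = 8.07/25.08 = 0.3218
Wq(M/M/1) = ρ/(μ−λ) = 0.3218/17.01 = 0.01892 hr
Wq(M/D/1) = ρ/(2(μ−λ)) = 0.009458 hr
Savings = 0.01892 − 0.009458 = 0.009458 hr

Final: 0.009458 hr


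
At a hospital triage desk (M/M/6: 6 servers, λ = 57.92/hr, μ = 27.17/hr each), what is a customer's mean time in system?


a = 2.1318; ρ = 0.3553; P₀ = 0.118370
Lq = P₀·a^c·ρ/(c!(1−ρ)²) = 0.01319
Wq = Lq/λ = 0.01319/57.92 = 0.0002277 hr
W = Wq + 1/μ = 0.0002277 + 0.03681 = 0.03703 hr

Final: 0.03703 hr


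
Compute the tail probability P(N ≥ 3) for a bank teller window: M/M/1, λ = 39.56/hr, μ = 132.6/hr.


ρ = 39.56/132.6 = 0.2983
P(N ≥ n) = ρ^n = 0.2983^3 = 0.026555

Final: 0.026555


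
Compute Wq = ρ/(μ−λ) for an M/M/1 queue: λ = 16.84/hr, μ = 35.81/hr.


ρ = 16.84/35.81 = 0.4703
Wq = ρ/(μ−λ) = 0.4703/(35.81 − 16.84) = 0.4703/18.97 = 0.02479 hr

Final: 0.02479 hr


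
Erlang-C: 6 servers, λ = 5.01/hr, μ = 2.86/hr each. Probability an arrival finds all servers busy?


a = λ/μ = 1.7517; ρ = a/6 = 0.2920
P₀ = 0.173356 (from M/M/c formula)
C(c,a) = [a^c/(c!(1−ρ))]·P₀ = [28.89550/(720·0.7080)]·0.173356
= 0.05668·0.173356 = 0.009826

Final: 0.009826


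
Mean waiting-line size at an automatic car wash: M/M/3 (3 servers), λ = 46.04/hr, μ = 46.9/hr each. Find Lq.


a = λ/μ = 0.9817; ρ = a/3 = 0.3272
P₀ = 0.370666
Lq = P₀·a^c·ρ / (c!·(1−ρ)²) = 0.370666·0.94599·0.3272/(6·0.45263)
= 0.04225

Final: 0.04225


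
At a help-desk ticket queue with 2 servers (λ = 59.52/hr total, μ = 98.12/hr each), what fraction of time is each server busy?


ρ = λ/(cμ) = 59.52/(2·98.12) = 59.52/196.24 = 0.3033

Final: 0.3033


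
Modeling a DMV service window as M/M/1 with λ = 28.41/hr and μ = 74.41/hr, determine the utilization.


ρ = λ/μ = 28.41/74.41 = 0.3818

Final: 0.3818


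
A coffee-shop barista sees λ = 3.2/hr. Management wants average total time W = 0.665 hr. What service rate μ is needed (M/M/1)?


W = 1/(μ−λ) ⇒ μ − λ = 1/W = 1/0.665 = 1.5038
μ = λ + 1/W = 3.2 + 1.5038 = 4.7038 per hr

Final: 4.7038 /hr


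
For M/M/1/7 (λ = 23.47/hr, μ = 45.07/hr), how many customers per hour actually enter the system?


ρ = 0.5207; P_K = (1−ρ)ρ^7/(1−ρ^8) = 0.005004
λ_eff = λ(1 − P_K) = 23.47·(1 − 0.005004) = 23.47·0.994996 = 23.3526 /hr

Final: 23.3526 /hr


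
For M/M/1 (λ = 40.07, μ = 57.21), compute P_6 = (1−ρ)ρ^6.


ρ = 40.07/57.21 = 0.7004
P_n = (1−ρ)·ρ^n = (1 − 0.7004)·0.7004^6 = 0.2996·0.118055 = 0.035369

Final: 0.035369


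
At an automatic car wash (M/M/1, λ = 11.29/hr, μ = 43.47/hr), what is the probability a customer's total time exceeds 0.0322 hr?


W ~ Exponential(μ−λ) for M/M/1.
μ − λ = 43.47 − 11.29 = 32.1800
P(W > t) = e^{−(μ−λ)t} = e^{−1.0362} = 0.354802

Final: 0.354802


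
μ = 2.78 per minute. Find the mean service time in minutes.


Mean service time = 1/μ = 1/2.78 minute = 0.35971 minute
In minutes: 0.35971 × 1 = 0.3597 min

Final: 0.3597 min


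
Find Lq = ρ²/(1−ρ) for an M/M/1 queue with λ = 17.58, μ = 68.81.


ρ = 17.58/68.81 = 0.2555
Lq = ρ²/(1−ρ) = 0.06527/0.7445 = 0.08767

Final: 0.08767


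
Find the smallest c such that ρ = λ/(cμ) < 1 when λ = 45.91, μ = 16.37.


Stability requires cμ > λ ⇔ c > λ/μ.
λ/μ = 45.91/16.37 = 2.8045
Minimum integer c = ⌊2.8045⌋ + 1 = 3
Check: 3·16.37 = 49.11 > 45.91, while 2·16.37 = 32.74 ≤ 45.91

Final: 3 servers


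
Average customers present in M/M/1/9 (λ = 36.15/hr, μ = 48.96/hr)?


ρ = 36.15/48.96 = 0.7384
L = ρ[1 − (K+1)ρ^K + Kρ^(K+1)] / [(1−ρ)(1−ρ^(K+1))]
Numerator: 0.7384·(1 − 10·0.065223 + 9·0.048158) = 0.576798
Denominator: (0.2616)·(0.951842) = 0.249042
L = 0.576798/0.249042 = 2.3161

Final: 2.3161


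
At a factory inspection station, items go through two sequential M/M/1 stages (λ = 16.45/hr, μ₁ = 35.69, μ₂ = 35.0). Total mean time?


Each node sees arrival rate λ = 16.45/hr (tandem ⇒ throughput preserved).
W₁ = 1/(μ₁−λ) = 1/(35.69−16.45) = 0.05198 hr
W₂ = 1/(μ₂−λ) = 1/(35.0−16.45) = 0.05391 hr
W_total = W₁ + W₂ = 0.05198 + 0.05391 = 0.10588 hr

Final: 0.10588 hr


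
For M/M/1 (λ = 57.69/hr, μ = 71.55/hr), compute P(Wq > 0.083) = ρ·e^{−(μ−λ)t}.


ρ = 57.69/71.55 = 0.8063
P(Wq > t) = ρ·e^{−(μ−λ)t} = 0.8063·e^{−1.1504}
= 0.8063·0.316516 = 0.255204

Final: 0.255204


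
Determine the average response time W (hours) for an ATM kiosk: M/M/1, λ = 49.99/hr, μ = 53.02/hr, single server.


W = 1/(μ−λ) = 1/(53.02 − 49.99) = 1/3.03 = 0.3300 hr

Final: 0.3300 hr


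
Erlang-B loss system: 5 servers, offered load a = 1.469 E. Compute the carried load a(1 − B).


B(5,1.469) = 0.013174 (Erlang-B)
Carried load = a(1 − B) = 1.469·(1 − 0.013174) = 1.469·0.986826 = 1.4496 E

Final: 1.4496 Erlangs


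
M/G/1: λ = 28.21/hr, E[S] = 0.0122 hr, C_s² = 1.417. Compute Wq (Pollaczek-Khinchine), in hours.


ρ = λ·E[S] = 28.21·0.0122 = 0.3442
E[S²] = E[S]²(1+C_s²) = 0.0122²·(1+1.417) = 0.0003597
Wq = λ·E[S²]/(2(1−ρ)) = 28.21·0.0003597/(2·0.6558) = 0.007737 hr

Final: 0.007737 hr


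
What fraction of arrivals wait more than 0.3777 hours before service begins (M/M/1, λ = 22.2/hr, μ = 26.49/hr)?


ρ = 22.2/26.49 = 0.8381
P(Wq > t) = ρ·e^{−(μ−λ)t} = 0.8381·e^{−1.6203}
= 0.8381·0.197833 = 0.165794

Final: 0.165794


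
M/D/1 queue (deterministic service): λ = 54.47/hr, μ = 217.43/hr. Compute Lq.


ρ = 54.47/217.43 = 0.2505
M/D/1: Lq = ρ²/(2(1−ρ)) = 0.06276/(2·0.7495) = 0.04187

Final: 0.04187


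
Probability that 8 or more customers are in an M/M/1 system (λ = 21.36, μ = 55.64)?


ρ = 21.36/55.64 = 0.3839
P(N ≥ n) = ρ^n = 0.3839^8 = 0.0004718

Final: 0.0004718


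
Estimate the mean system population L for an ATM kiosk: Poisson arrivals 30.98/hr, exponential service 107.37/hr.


ρ = λ/μ = 30.98/107.37 = 0.2885
L = ρ/(1−ρ) = 0.2885/(1 − 0.2885) = 0.2885/0.7115 = 0.4056

Final: 0.4056


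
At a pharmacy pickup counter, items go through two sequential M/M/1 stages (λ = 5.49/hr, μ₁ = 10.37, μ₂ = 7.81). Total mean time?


Each node sees arrival rate λ = 5.49/hr (tandem ⇒ throughput preserved).
W₁ = 1/(μ₁−λ) = 1/(10.37−5.49) = 0.20492 hr
W₂ = 1/(μ₂−λ) = 1/(7.81−5.49) = 0.43103 hr
W_total = W₁ + W₂ = 0.20492 + 0.43103 = 0.63595 hr

Final: 0.63595 hr


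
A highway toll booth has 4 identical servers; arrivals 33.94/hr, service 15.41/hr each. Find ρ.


ρ = λ/(cμ) = 33.94/(4·15.41) = 33.94/61.64 = 0.5506

Final: 0.5506


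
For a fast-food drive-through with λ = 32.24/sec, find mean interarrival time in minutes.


Mean interarrival time = 1/λ = 1/32.24 second = 0.03102 second
In minutes: 0.03102 × 0.0166667 = 0.0005170 min

Final: 0.0005170 min


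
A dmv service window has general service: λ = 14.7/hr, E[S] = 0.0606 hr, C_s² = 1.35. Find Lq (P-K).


ρ = λ·E[S] = 14.7·0.0606 = 0.8908
Lq = ρ²(1+C_s²)/(2(1−ρ)) = 0.7936·(1+1.35)/(2·0.1092)
= 0.7936·2.3500/0.2184 = 8.54033

Final: 8.54033


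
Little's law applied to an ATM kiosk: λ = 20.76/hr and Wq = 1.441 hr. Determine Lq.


Lq = λWq = 20.76·1.441 = 29.9152

Final: 29.9152


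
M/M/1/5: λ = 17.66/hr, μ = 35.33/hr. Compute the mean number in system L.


ρ = 17.66/35.33 = 0.4999
L = ρ[1 − (K+1)ρ^K + Kρ^(K+1)] / [(1−ρ)(1−ρ^(K+1))]
Numerator: 0.4999·(1 − 6·0.031206 + 5·0.015598) = 0.445253
Denominator: (0.5001)·(0.984402) = 0.492340
L = 0.445253/0.492340 = 0.9044

Final: 0.9044


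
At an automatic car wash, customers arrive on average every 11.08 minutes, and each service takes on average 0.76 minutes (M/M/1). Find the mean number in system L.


λ = 60/11.08 = 5.4152 /hr
μ = 60/0.76 = 78.9474 /hr
ρ = λ/μ = 5.4152/78.9474 = 0.06859
L = ρ/(1−ρ) = 0.06859/0.9314 = 0.07364

Final: 0.07364


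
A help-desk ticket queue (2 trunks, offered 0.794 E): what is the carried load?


B(2,0.794) = 0.149448 (Erlang-B)
Carried load = a(1 − B) = 0.794·(1 − 0.149448) = 0.794·0.850552 = 0.6753 E

Final: 0.6753 Erlangs


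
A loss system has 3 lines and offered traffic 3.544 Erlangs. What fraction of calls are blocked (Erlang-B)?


B(c,a) = (a^c/c!) / Σ_{k=0}^{c} a^k/k!
a^3/3! = 7.418736
Σ terms (k=0..3): 1.00000 + 3.54400 + 6.27997 + 7.41874 = 18.242704
B = 7.418736/18.242704 = 0.406669

Final: 0.406669


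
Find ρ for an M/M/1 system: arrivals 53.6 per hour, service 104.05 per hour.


ρ = λ/μ = 53.6/104.05 = 0.5151

Final: 0.5151


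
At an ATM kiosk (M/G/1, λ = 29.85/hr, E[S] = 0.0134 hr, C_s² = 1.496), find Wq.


ρ = λ·E[S] = 29.85·0.0134 = 0.4000
E[S²] = E[S]²(1+C_s²) = 0.0134²·(1+1.496) = 0.0004482
Wq = λ·E[S²]/(2(1−ρ)) = 29.85·0.0004482/(2·0.6000) = 0.01115 hr

Final: 0.01115 hr


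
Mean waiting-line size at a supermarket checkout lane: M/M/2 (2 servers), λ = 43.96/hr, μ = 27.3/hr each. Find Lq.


a = λ/μ = 1.6103; ρ = a/2 = 0.8051
P₀ = 0.107955
Lq = P₀·a^c·ρ / (c!·(1−ρ)²) = 0.107955·2.59293·0.8051/(2·0.03798)
= 2.96735

Final: 2.96735


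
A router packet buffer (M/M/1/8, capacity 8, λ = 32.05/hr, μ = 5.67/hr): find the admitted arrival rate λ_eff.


ρ = 5.6526; P_K = (1−ρ)ρ^8/(1−ρ^9) = 0.823089
λ_eff = λ(1 − P_K) = 32.05·(1 − 0.823089) = 32.05·0.176911 = 5.6700 /hr

Final: 5.6700 /hr


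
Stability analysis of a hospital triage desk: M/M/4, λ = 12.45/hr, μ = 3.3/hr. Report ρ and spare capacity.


Total capacity cμ = 4·3.3 = 13.20/hr
ρ = λ/(cμ) = 12.45/13.20 = 0.9432
Stable ⇔ ρ < 1: YES
Spare capacity = cμ − λ = 13.20 − 12.45 = 0.75/hr

Final: ρ = 0.9432; stable; margin = 0.75/hr


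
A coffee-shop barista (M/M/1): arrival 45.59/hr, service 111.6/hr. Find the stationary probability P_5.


ρ = 45.59/111.6 = 0.4085
P_n = (1−ρ)·ρ^n = (1 − 0.4085)·0.4085^5 = 0.5915·0.011377 = 0.006729

Final: 0.006729


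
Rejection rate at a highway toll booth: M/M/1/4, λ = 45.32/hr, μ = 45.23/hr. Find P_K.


ρ = λ/μ = 45.32/45.23 = 1.0020
P_K = (1−ρ)ρ^K/(1−ρ^(K+1)) = (-0.001990·1.007983)/(1 − 1.009989)
= -0.002006/-0.009989 = 0.200796

Final: 0.200796


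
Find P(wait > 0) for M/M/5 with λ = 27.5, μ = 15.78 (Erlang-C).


a = λ/μ = 1.7427; ρ = a/5 = 0.3485
P₀ = 0.174420 (from M/M/c formula)
C(c,a) = [a^c/(c!(1−ρ))]·P₀ = [16.07417/(120·0.6515)]·0.174420
= 0.20562·0.174420 = 0.035864

Final: 0.035864


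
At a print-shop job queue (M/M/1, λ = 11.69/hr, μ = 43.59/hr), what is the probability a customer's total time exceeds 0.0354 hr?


W ~ Exponential(μ−λ) for M/M/1.
μ − λ = 43.59 − 11.69 = 31.9000
P(W > t) = e^{−(μ−λ)t} = e^{−1.1293} = 0.323272

Final: 0.323272


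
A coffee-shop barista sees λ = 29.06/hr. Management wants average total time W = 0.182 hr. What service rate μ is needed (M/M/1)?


W = 1/(μ−λ) ⇒ μ − λ = 1/W = 1/0.182 = 5.4945
μ = λ + 1/W = 29.06 + 5.4945 = 34.5545 per hr

Final: 34.5545 /hr


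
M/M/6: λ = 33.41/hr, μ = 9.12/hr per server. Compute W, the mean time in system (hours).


a = 3.6634; ρ = 0.6106; P₀ = 0.024277
Lq = P₀·a^c·ρ/(c!(1−ρ)²) = 0.32811
Wq = Lq/λ = 0.32811/33.41 = 0.009821 hr
W = Wq + 1/μ = 0.009821 + 0.10965 = 0.11947 hr

Final: 0.11947 hr


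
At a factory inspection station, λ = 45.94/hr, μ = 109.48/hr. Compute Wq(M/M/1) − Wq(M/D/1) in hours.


ρ = 45.94/109.48 = 0.4196
Wq(M/M/1) = ρ/(μ−λ) = 0.4196/63.54 = 0.006604 hr
Wq(M/D/1) = ρ/(2(μ−λ)) = 0.003302 hr
Savings = 0.006604 − 0.003302 = 0.003302 hr

Final: 0.003302 hr


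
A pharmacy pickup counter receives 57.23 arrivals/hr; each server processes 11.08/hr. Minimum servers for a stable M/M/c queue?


Stability requires cμ > λ ⇔ c > λ/μ.
λ/μ = 57.23/11.08 = 5.1652
Minimum integer c = ⌊5.1652⌋ + 1 = 6
Check: 6·11.08 = 66.48 > 57.23, while 5·11.08 = 55.40 ≤ 57.23

Final: 6 servers


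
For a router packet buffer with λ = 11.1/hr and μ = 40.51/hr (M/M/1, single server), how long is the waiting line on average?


ρ = 11.1/40.51 = 0.2740
Lq = ρ²/(1−ρ) = 0.07508/0.7260 = 0.1034

Final: 0.1034


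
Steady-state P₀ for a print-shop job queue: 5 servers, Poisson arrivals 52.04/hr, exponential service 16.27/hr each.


a = λ/μ = 52.04/16.27 = 3.1985; ρ = a/c = 0.6397
Σ_{k=0}^{4} a^k/k! (terms k=0..4) = 1.00000 + 3.19852 + 5.11528 + 5.45378 + 4.36102 = 19.12861
Tail: a^5/(5!(1−ρ)) = 334.77165/(120·0.3603) = 7.74300
P₀ = 1/(19.12861 + 7.74300) = 1/26.87160 = 0.037214

Final: 0.037214


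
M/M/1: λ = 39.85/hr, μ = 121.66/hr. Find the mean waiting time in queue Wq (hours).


ρ = 39.85/121.66 = 0.3276
Wq = ρ/(μ−λ) = 0.3276/(121.66 − 39.85) = 0.3276/81.81 = 0.004004 hr

Final: 0.004004 hr


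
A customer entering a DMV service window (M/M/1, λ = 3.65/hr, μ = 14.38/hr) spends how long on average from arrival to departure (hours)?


W = 1/(μ−λ) = 1/(14.38 − 3.65) = 1/10.73 = 0.09320 hr

Final: 0.09320 hr


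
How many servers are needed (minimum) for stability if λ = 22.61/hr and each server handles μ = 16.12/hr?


Stability requires cμ > λ ⇔ c > λ/μ.
λ/μ = 22.61/16.12 = 1.4026
Minimum integer c = ⌊1.4026⌋ + 1 = 2
Check: 2·16.12 = 32.24 > 22.61, while 1·16.12 = 16.12 ≤ 22.61

Final: 2 servers


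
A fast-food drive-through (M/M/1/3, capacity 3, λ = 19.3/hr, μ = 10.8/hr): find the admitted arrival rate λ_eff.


ρ = 1.7870; P_K = (1−ρ)ρ^3/(1−ρ^4) = 0.488294
λ_eff = λ(1 − P_K) = 19.3·(1 − 0.488294) = 19.3·0.511706 = 9.8759 /hr

Final: 9.8759 /hr


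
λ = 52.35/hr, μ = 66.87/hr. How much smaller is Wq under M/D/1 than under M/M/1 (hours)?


ρ = 52.35/66.87 = 0.7829
Wq(M/M/1) = ρ/(μ−λ) = 0.7829/14.52 = 0.05392 hr
Wq(M/D/1) = ρ/(2(μ−λ)) = 0.02696 hr
Savings = 0.05392 − 0.02696 = 0.02696 hr

Final: 0.02696 hr
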